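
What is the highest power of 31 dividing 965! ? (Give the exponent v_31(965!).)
v_31(965!) = 32

Legendre's formula: v_p(n!) = Σ_{k ≥ 1} ⌊n / p^k⌋. For p = 31, n = 965, the terms are:
  ⌊965/31^1⌋ = ⌊965/31⌋ = 31
  ⌊965/31^2⌋ = ⌊965/961⌋ = 1
(the next term ⌊965/31^3⌋ = 0, terminating the sum). Summing: v_31(965!) = 31 + 1 = 32.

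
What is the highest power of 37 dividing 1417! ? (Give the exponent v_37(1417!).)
v_37(1417!) = 39

Legendre's formula: v_p(n!) = Σ_{k ≥ 1} ⌊n / p^k⌋. For p = 37, n = 1417, the terms are:
  ⌊1417/37^1⌋ = ⌊1417/37⌋ = 38
  ⌊1417/37^2⌋ = ⌊1417/1369⌋ = 1
(the next term ⌊1417/37^3⌋ = 0, terminating the sum). Summing: v_37(1417!) = 38 + 1 = 39.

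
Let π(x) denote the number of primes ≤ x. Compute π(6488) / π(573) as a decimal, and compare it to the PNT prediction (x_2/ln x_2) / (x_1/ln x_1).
π(6488)/π(573) = 841/105 ≈ 8.0095;  PNT prediction ≈ 8.1924.

π(573) = 105 and π(6488) = 841, so π(6488)/π(573) ≈ 8.0095. The PNT-predicted ratio is (6488/ln(6488)) / (573/ln(573)) ≈ 8.1924. The two agree to within a few percent, as expected.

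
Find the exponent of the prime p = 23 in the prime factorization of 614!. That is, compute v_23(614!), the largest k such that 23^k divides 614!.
v_23(614!) = 27

Legendre's formula: v_p(n!) = Σ_{k ≥ 1} ⌊n / p^k⌋. For p = 23, n = 614, the terms are:
  ⌊614/23^1⌋ = ⌊614/23⌋ = 26
  ⌊614/23^2⌋ = ⌊614/529⌋ = 1
(the next term ⌊614/23^3⌋ = 0, terminating the sum). Summing: v_23(614!) = 26 + 1 = 27.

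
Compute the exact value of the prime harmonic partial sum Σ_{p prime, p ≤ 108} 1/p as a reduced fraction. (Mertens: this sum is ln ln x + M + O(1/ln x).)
Σ 1/p = 4701017770207212913287900722730772880277689/2566376117594999414479597815340071648394470

π(108) = 28, so the primes ≤ 108 are [2, 3, 5, 7, 11, 13, 17, 19, 23, 29, 31, 37, 41, 43, 47, 53, 59, 61, 67, 71, 73, 79, 83, 89, 97, 101, 103, 107]. Summing 1/p over these primes: 4701017770207212913287900722730772880277689/2566376117594999414479597815340071648394470 ≈ 1.8318. Mertens estimate ln ln(108) + 0.2615 ≈ 1.8053.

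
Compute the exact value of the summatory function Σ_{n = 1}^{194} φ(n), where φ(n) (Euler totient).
Σ_{n ≤ 194} φ(n) = 11518

Compute φ(n) for each 1 ≤ n ≤ 194: φ(1) = 1, φ(2) = 1, φ(3) = 2, φ(4) = 2, φ(5) = 4, φ(6) = 2, φ(7) = 6, φ(8) = 4, φ(9) = 6, φ(10) = 4, φ(11) = 10, φ(12) = 4, φ(13) = 12, φ(14) = 6, φ(15) = 8, φ(16) = 8, φ(17) = 16, φ(18) = 6, φ(19) = 18, φ(20) = 8, φ(21) = 12, φ(22) = 10, φ(23) = 22, φ(24) = 8, φ(25) = 20, φ(26) = 12, φ(27) = 18, φ(28) = 12, φ(29) = 28, φ(30) = 8, φ(31) = 30, φ(32) = 16, φ(33) = 20, φ(34) = 16, φ(35) = 24, φ(36) = 12, φ(37) = 36, φ(38) = 18, φ(39) = 24, φ(40) = 16, φ(41) = 40, φ(42) = 12, φ(43) = 42, φ(44) = 20, φ(45) = 24, φ(46) = 22, φ(47) = 46, φ(48) = 16, φ(49) = 42, φ(50) = 20, φ(51) = 32, φ(52) = 24, φ(53) = 52, φ(54) = 18, φ(55) = 40, φ(56) = 24, φ(57) = 36, φ(58) = 28, φ(59) = 58, φ(60) = 16, φ(61) = 60, φ(62) = 30, φ(63) = 36, φ(64) = 32, φ(65) = 48, φ(66) = 20, φ(67) = 66, φ(68) = 32, φ(69) = 44, φ(70) = 24, φ(71) = 70, φ(72) = 24, φ(73) = 72, φ(74) = 36, φ(75) = 40, φ(76) = 36, φ(77) = 60, φ(78) = 24, φ(79) = 78, φ(80) = 32, φ(81) = 54, φ(82) = 40, φ(83) = 82, φ(84) = 24, φ(85) = 64, φ(86) = 42, φ(87) = 56, φ(88) = 40, φ(89) = 88, φ(90) = 24, φ(91) = 72, φ(92) = 44, φ(93) = 60, φ(94) = 46, φ(95) = 72, φ(96) = 32, φ(97) = 96, φ(98) = 42, φ(99) = 60, φ(100) = 40, φ(101) = 100, φ(102) = 32, φ(103) = 102, φ(104) = 48, φ(105) = 48, φ(106) = 52, φ(107) = 106, φ(108) = 36, φ(109) = 108, φ(110) = 40, φ(111) = 72, φ(112) = 48, φ(113) = 112, φ(114) = 36, φ(115) = 88, φ(116) = 56, φ(117) = 72, φ(118) = 58, φ(119) = 96, φ(120) = 32, φ(121) = 110, φ(122) = 60, φ(123) = 80, φ(124) = 60, φ(125) = 100, φ(126) = 36, φ(127) = 126, φ(128) = 64, φ(129) = 84, φ(130) = 48, φ(131) = 130, φ(132) = 40, φ(133) = 108, φ(134) = 66, φ(135) = 72, φ(136) = 64, φ(137) = 136, φ(138) = 44, φ(139) = 138, φ(140) = 48, φ(141) = 92, φ(142) = 70, φ(143) = 120, φ(144) = 48, φ(145) = 112, φ(146) = 72, φ(147) = 84, φ(148) = 72, φ(149) = 148, φ(150) = 40, φ(151) = 150, φ(152) = 72, φ(153) = 96, φ(154) = 60, φ(155) = 120, φ(156) = 48, φ(157) = 156, φ(158) = 78, φ(159) = 104, φ(160) = 64, φ(161) = 132, φ(162) = 54, φ(163) = 162, φ(164) = 80, φ(165) = 80, φ(166) = 82, φ(167) = 166, φ(168) = 48, φ(169) = 156, φ(170) = 64, φ(171) = 108, φ(172) = 84, φ(173) = 172, φ(174) = 56, φ(175) = 120, φ(176) = 80, φ(177) = 116, φ(178) = 88, φ(179) = 178, φ(180) = 48, φ(181) = 180, φ(182) = 72, φ(183) = 120, φ(184) = 88, φ(185) = 144, φ(186) = 60, φ(187) = 160, φ(188) = 92, φ(189) = 108, φ(190) = 72, φ(191) = 190, φ(192) = 64, φ(193) = 192, φ(194) = 96. Summing all 194 values: 11518. (Average order: Σ_{n ≤ x} φ(n) ~ (3/π²) x². For x = 194, (3/π²)·194² ≈ 11439.97.)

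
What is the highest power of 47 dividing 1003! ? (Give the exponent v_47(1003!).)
v_47(1003!) = 21

Legendre's formula: v_p(n!) = Σ_{k ≥ 1} ⌊n / p^k⌋. For p = 47, n = 1003, the terms are:
  ⌊1003/47^1⌋ = ⌊1003/47⌋ = 21
(the next term ⌊1003/47^2⌋ = 0, terminating the sum). Summing: v_47(1003!) = 21 = 21.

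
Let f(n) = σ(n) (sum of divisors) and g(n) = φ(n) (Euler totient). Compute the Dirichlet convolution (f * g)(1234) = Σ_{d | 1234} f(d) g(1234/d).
(σ * φ)(1234) = 4936

Divisors of 1234: [1, 2, 617, 1234]. For each d | 1234:
  d = 1: σ(1) · φ(1234/1) = 1 · 616 = 616
  d = 2: σ(2) · φ(1234/2) = 3 · 616 = 1848
  d = 617: σ(617) · φ(1234/617) = 618 · 1 = 618
  d = 1234: σ(1234) · φ(1234/1234) = 1854 · 1 = 1854
Summing: (σ * φ)(1234) = 616 + 1848 + 618 + 1854 = 4936.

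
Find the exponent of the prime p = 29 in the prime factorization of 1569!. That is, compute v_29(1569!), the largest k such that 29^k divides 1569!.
v_29(1569!) = 55

Legendre's formula: v_p(n!) = Σ_{k ≥ 1} ⌊n / p^k⌋. For p = 29, n = 1569, the terms are:
  ⌊1569/29^1⌋ = ⌊1569/29⌋ = 54
  ⌊1569/29^2⌋ = ⌊1569/841⌋ = 1
(the next term ⌊1569/29^3⌋ = 0, terminating the sum). Summing: v_29(1569!) = 54 + 1 = 55.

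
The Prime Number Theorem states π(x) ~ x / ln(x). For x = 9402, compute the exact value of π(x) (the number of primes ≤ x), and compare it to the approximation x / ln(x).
π(9402) = 1162;  x/ln(x) ≈ 1027.69;  relative error ≈ 11.56%.

Directly count primes up to 9402: π(9402) = 1162. The PNT approximation gives 9402/ln(9402) ≈ 9402/9.14868 ≈ 1027.69. Relative error (π(x) − x/ln(x)) / π(x) ≈ 11.56%; the approximation is known to undercount slightly (Li(x) is a better estimate).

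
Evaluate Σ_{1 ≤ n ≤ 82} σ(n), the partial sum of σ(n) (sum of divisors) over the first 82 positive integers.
Σ_{n ≤ 82} σ(n) = 5561

Compute σ(n) for each 1 ≤ n ≤ 82: σ(1) = 1, σ(2) = 3, σ(3) = 4, σ(4) = 7, σ(5) = 6, σ(6) = 12, σ(7) = 8, σ(8) = 15, σ(9) = 13, σ(10) = 18, σ(11) = 12, σ(12) = 28, σ(13) = 14, σ(14) = 24, σ(15) = 24, σ(16) = 31, σ(17) = 18, σ(18) = 39, σ(19) = 20, σ(20) = 42, σ(21) = 32, σ(22) = 36, σ(23) = 24, σ(24) = 60, σ(25) = 31, σ(26) = 42, σ(27) = 40, σ(28) = 56, σ(29) = 30, σ(30) = 72, σ(31) = 32, σ(32) = 63, σ(33) = 48, σ(34) = 54, σ(35) = 48, σ(36) = 91, σ(37) = 38, σ(38) = 60, σ(39) = 56, σ(40) = 90, σ(41) = 42, σ(42) = 96, σ(43) = 44, σ(44) = 84, σ(45) = 78, σ(46) = 72, σ(47) = 48, σ(48) = 124, σ(49) = 57, σ(50) = 93, σ(51) = 72, σ(52) = 98, σ(53) = 54, σ(54) = 120, σ(55) = 72, σ(56) = 120, σ(57) = 80, σ(58) = 90, σ(59) = 60, σ(60) = 168, σ(61) = 62, σ(62) = 96, σ(63) = 104, σ(64) = 127, σ(65) = 84, σ(66) = 144, σ(67) = 68, σ(68) = 126, σ(69) = 96, σ(70) = 144, σ(71) = 72, σ(72) = 195, σ(73) = 74, σ(74) = 114, σ(75) = 124, σ(76) = 140, σ(77) = 96, σ(78) = 168, σ(79) = 80, σ(80) = 186, σ(81) = 121, σ(82) = 126. Summing all 82 values: 5561. (Average order: Σ_{n ≤ x} σ(n) ~ (π²/12) x². For x = 82, (π²/12)·82² ≈ 5530.27.)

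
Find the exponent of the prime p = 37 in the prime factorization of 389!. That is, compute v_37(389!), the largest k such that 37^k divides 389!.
v_37(389!) = 10

Legendre's formula: v_p(n!) = Σ_{k ≥ 1} ⌊n / p^k⌋. For p = 37, n = 389, the terms are:
  ⌊389/37^1⌋ = ⌊389/37⌋ = 10
(the next term ⌊389/37^2⌋ = 0, terminating the sum). Summing: v_37(389!) = 10 = 10.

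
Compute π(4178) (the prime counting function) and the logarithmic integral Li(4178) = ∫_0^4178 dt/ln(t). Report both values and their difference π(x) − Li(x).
π(4178) = 574;  Li(4178) ≈ 586.77;  π(x) − Li(x) ≈ -12.77.

Direct count of primes ≤ 4178 gives π(4178) = 574. Numerical evaluation of the logarithmic integral gives Li(4178) ≈ 586.77. The difference π(x) − Li(x) ≈ -12.77 is typically negative for small/moderate x (Li(x) overestimates), though Littlewood's theorem shows this sign changes infinitely often.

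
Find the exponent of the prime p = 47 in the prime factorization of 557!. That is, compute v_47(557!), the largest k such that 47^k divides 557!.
v_47(557!) = 11

Legendre's formula: v_p(n!) = Σ_{k ≥ 1} ⌊n / p^k⌋. For p = 47, n = 557, the terms are:
  ⌊557/47^1⌋ = ⌊557/47⌋ = 11
(the next term ⌊557/47^2⌋ = 0, terminating the sum). Summing: v_47(557!) = 11 = 11.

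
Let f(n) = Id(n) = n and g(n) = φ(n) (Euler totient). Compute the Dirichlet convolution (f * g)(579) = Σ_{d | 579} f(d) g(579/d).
(Id * φ)(579) = 1925

Divisors of 579: [1, 3, 193, 579]. For each d | 579:
  d = 1: Id(1) · φ(579/1) = 1 · 384 = 384
  d = 3: Id(3) · φ(579/3) = 3 · 192 = 576
  d = 193: Id(193) · φ(579/193) = 193 · 2 = 386
  d = 579: Id(579) · φ(579/579) = 579 · 1 = 579
Summing: (Id * φ)(579) = 384 + 576 + 386 + 579 = 1925.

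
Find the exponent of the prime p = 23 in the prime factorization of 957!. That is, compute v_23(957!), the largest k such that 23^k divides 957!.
v_23(957!) = 42

Legendre's formula: v_p(n!) = Σ_{k ≥ 1} ⌊n / p^k⌋. For p = 23, n = 957, the terms are:
  ⌊957/23^1⌋ = ⌊957/23⌋ = 41
  ⌊957/23^2⌋ = ⌊957/529⌋ = 1
(the next term ⌊957/23^3⌋ = 0, terminating the sum). Summing: v_23(957!) = 41 + 1 = 42.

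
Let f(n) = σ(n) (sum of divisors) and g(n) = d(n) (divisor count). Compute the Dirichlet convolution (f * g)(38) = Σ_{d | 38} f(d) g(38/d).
(σ * d)(38) = 110

Divisors of 38: [1, 2, 19, 38]. For each d | 38:
  d = 1: σ(1) · d(38/1) = 1 · 4 = 4
  d = 2: σ(2) · d(38/2) = 3 · 2 = 6
  d = 19: σ(19) · d(38/19) = 20 · 2 = 40
  d = 38: σ(38) · d(38/38) = 60 · 1 = 60
Summing: (σ * d)(38) = 4 + 6 + 40 + 60 = 110.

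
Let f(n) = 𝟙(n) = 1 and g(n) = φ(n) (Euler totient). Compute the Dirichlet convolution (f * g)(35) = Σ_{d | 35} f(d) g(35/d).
(𝟙 * φ)(35) = 35

Divisors of 35: [1, 5, 7, 35]. For each d | 35:
  d = 1: 𝟙(1) · φ(35/1) = 1 · 24 = 24
  d = 5: 𝟙(5) · φ(35/5) = 1 · 6 = 6
  d = 7: 𝟙(7) · φ(35/7) = 1 · 4 = 4
  d = 35: 𝟙(35) · φ(35/35) = 1 · 1 = 1
Summing: (𝟙 * φ)(35) = 24 + 6 + 4 + 1 = 35.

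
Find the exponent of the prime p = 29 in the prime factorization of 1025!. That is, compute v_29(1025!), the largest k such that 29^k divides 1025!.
v_29(1025!) = 36

Legendre's formula: v_p(n!) = Σ_{k ≥ 1} ⌊n / p^k⌋. For p = 29, n = 1025, the terms are:
  ⌊1025/29^1⌋ = ⌊1025/29⌋ = 35
  ⌊1025/29^2⌋ = ⌊1025/841⌋ = 1
(the next term ⌊1025/29^3⌋ = 0, terminating the sum). Summing: v_29(1025!) = 35 + 1 = 36.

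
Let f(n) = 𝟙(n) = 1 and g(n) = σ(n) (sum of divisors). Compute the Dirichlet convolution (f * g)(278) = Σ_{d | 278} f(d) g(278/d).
(𝟙 * σ)(278) = 564

Divisors of 278: [1, 2, 139, 278]. For each d | 278:
  d = 1: 𝟙(1) · σ(278/1) = 1 · 420 = 420
  d = 2: 𝟙(2) · σ(278/2) = 1 · 140 = 140
  d = 139: 𝟙(139) · σ(278/139) = 1 · 3 = 3
  d = 278: 𝟙(278) · σ(278/278) = 1 · 1 = 1
Summing: (𝟙 * σ)(278) = 420 + 140 + 3 + 1 = 564.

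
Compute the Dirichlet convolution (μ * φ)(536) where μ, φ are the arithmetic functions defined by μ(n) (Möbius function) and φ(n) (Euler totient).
(μ * φ)(536) = 130

Divisors of 536: [1, 2, 4, 8, 67, 134, 268, 536]. For each d | 536:
  d = 1: μ(1) · φ(536/1) = 1 · 264 = 264
  d = 2: μ(2) · φ(536/2) = -1 · 132 = -132
  d = 4: μ(4) · φ(536/4) = 0 · 66 = 0
  d = 8: μ(8) · φ(536/8) = 0 · 66 = 0
  d = 67: μ(67) · φ(536/67) = -1 · 4 = -4
  d = 134: μ(134) · φ(536/134) = 1 · 2 = 2
  d = 268: μ(268) · φ(536/268) = 0 · 1 = 0
  d = 536: μ(536) · φ(536/536) = 0 · 1 = 0
Summing: (μ * φ)(536) = 264 + -132 + 0 + 0 + -4 + 2 + 0 + 0 = 130.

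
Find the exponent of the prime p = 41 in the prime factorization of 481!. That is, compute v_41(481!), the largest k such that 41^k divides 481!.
v_41(481!) = 11

Legendre's formula: v_p(n!) = Σ_{k ≥ 1} ⌊n / p^k⌋. For p = 41, n = 481, the terms are:
  ⌊481/41^1⌋ = ⌊481/41⌋ = 11
(the next term ⌊481/41^2⌋ = 0, terminating the sum). Summing: v_41(481!) = 11 = 11.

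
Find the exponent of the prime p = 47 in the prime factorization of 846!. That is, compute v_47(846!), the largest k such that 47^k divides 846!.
v_47(846!) = 18

Legendre's formula: v_p(n!) = Σ_{k ≥ 1} ⌊n / p^k⌋. For p = 47, n = 846, the terms are:
  ⌊846/47^1⌋ = ⌊846/47⌋ = 18
(the next term ⌊846/47^2⌋ = 0, terminating the sum). Summing: v_47(846!) = 18 = 18.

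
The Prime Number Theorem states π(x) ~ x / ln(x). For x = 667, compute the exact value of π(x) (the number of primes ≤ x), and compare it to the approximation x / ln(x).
π(667) = 121;  x/ln(x) ≈ 102.57;  relative error ≈ 15.23%.

Directly count primes up to 667: π(667) = 121. The PNT approximation gives 667/ln(667) ≈ 667/6.50279 ≈ 102.57. Relative error (π(x) − x/ln(x)) / π(x) ≈ 15.23%; the approximation is known to undercount slightly (Li(x) is a better estimate).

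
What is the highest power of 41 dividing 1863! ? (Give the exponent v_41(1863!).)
v_41(1863!) = 46

Legendre's formula: v_p(n!) = Σ_{k ≥ 1} ⌊n / p^k⌋. For p = 41, n = 1863, the terms are:
  ⌊1863/41^1⌋ = ⌊1863/41⌋ = 45
  ⌊1863/41^2⌋ = ⌊1863/1681⌋ = 1
(the next term ⌊1863/41^3⌋ = 0, terminating the sum). Summing: v_41(1863!) = 45 + 1 = 46.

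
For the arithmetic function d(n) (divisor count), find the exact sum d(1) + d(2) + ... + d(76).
Σ_{n ≤ 76} d(n) = 344

Compute d(n) for each 1 ≤ n ≤ 76: d(1) = 1, d(2) = 2, d(3) = 2, d(4) = 3, d(5) = 2, d(6) = 4, d(7) = 2, d(8) = 4, d(9) = 3, d(10) = 4, d(11) = 2, d(12) = 6, d(13) = 2, d(14) = 4, d(15) = 4, d(16) = 5, d(17) = 2, d(18) = 6, d(19) = 2, d(20) = 6, d(21) = 4, d(22) = 4, d(23) = 2, d(24) = 8, d(25) = 3, d(26) = 4, d(27) = 4, d(28) = 6, d(29) = 2, d(30) = 8, d(31) = 2, d(32) = 6, d(33) = 4, d(34) = 4, d(35) = 4, d(36) = 9, d(37) = 2, d(38) = 4, d(39) = 4, d(40) = 8, d(41) = 2, d(42) = 8, d(43) = 2, d(44) = 6, d(45) = 6, d(46) = 4, d(47) = 2, d(48) = 10, d(49) = 3, d(50) = 6, d(51) = 4, d(52) = 6, d(53) = 2, d(54) = 8, d(55) = 4, d(56) = 8, d(57) = 4, d(58) = 4, d(59) = 2, d(60) = 12, d(61) = 2, d(62) = 4, d(63) = 6, d(64) = 7, d(65) = 4, d(66) = 8, d(67) = 2, d(68) = 6, d(69) = 4, d(70) = 8, d(71) = 2, d(72) = 12, d(73) = 2, d(74) = 4, d(75) = 6, d(76) = 6. Summing all 76 values: 344. (Dirichlet's divisor formula: Σ_{n ≤ x} d(n) = x ln(x) + (2γ − 1) x + O(√x). For x = 76, the asymptotic estimate is ≈ 340.87.)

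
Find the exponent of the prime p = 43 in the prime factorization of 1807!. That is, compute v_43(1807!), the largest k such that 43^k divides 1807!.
v_43(1807!) = 42

Legendre's formula: v_p(n!) = Σ_{k ≥ 1} ⌊n / p^k⌋. For p = 43, n = 1807, the terms are:
  ⌊1807/43^1⌋ = ⌊1807/43⌋ = 42
(the next term ⌊1807/43^2⌋ = 0, terminating the sum). Summing: v_43(1807!) = 42 = 42.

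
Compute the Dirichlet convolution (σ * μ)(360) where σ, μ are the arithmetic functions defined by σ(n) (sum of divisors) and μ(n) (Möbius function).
(σ * μ)(360) = 360

Divisors of 360: [1, 2, 3, 4, 5, 6, 8, 9, 10, 12, 15, 18, 20, 24, 30, 36, 40, 45, 60, 72, 90, 120, 180, 360]. For each d | 360:
  d = 1: σ(1) · μ(360/1) = 1 · 0 = 0
  d = 2: σ(2) · μ(360/2) = 3 · 0 = 0
  d = 3: σ(3) · μ(360/3) = 4 · 0 = 0
  d = 4: σ(4) · μ(360/4) = 7 · 0 = 0
  d = 5: σ(5) · μ(360/5) = 6 · 0 = 0
  d = 6: σ(6) · μ(360/6) = 12 · 0 = 0
  d = 8: σ(8) · μ(360/8) = 15 · 0 = 0
  d = 9: σ(9) · μ(360/9) = 13 · 0 = 0
  d = 10: σ(10) · μ(360/10) = 18 · 0 = 0
  d = 12: σ(12) · μ(360/12) = 28 · -1 = -28
  d = 15: σ(15) · μ(360/15) = 24 · 0 = 0
  d = 18: σ(18) · μ(360/18) = 39 · 0 = 0
  d = 20: σ(20) · μ(360/20) = 42 · 0 = 0
  d = 24: σ(24) · μ(360/24) = 60 · 1 = 60
  d = 30: σ(30) · μ(360/30) = 72 · 0 = 0
  d = 36: σ(36) · μ(360/36) = 91 · 1 = 91
  d = 40: σ(40) · μ(360/40) = 90 · 0 = 0
  d = 45: σ(45) · μ(360/45) = 78 · 0 = 0
  d = 60: σ(60) · μ(360/60) = 168 · 1 = 168
  d = 72: σ(72) · μ(360/72) = 195 · -1 = -195
  d = 90: σ(90) · μ(360/90) = 234 · 0 = 0
  d = 120: σ(120) · μ(360/120) = 360 · -1 = -360
  d = 180: σ(180) · μ(360/180) = 546 · -1 = -546
  d = 360: σ(360) · μ(360/360) = 1170 · 1 = 1170
Summing: (σ * μ)(360) = 0 + 0 + 0 + 0 + 0 + 0 + 0 + 0 + 0 + -28 + 0 + 0 + 0 + 60 + 0 + 91 + 0 + 0 + 168 + -195 + 0 + -360 + -546 + 1170 = 360.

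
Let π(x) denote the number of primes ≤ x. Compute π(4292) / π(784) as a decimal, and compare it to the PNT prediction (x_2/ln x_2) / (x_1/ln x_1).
π(4292)/π(784) = 589/137 ≈ 4.2993;  PNT prediction ≈ 4.3618.

π(784) = 137 and π(4292) = 589, so π(4292)/π(784) ≈ 4.2993. The PNT-predicted ratio is (4292/ln(4292)) / (784/ln(784)) ≈ 4.3618. The two agree to within a few percent, as expected.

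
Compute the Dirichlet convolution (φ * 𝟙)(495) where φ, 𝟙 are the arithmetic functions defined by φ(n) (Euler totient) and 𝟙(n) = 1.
(φ * 𝟙)(495) = 495

Divisors of 495: [1, 3, 5, 9, 11, 15, 33, 45, 55, 99, 165, 495]. For each d | 495:
  d = 1: φ(1) · 𝟙(495/1) = 1 · 1 = 1
  d = 3: φ(3) · 𝟙(495/3) = 2 · 1 = 2
  d = 5: φ(5) · 𝟙(495/5) = 4 · 1 = 4
  d = 9: φ(9) · 𝟙(495/9) = 6 · 1 = 6
  d = 11: φ(11) · 𝟙(495/11) = 10 · 1 = 10
  d = 15: φ(15) · 𝟙(495/15) = 8 · 1 = 8
  d = 33: φ(33) · 𝟙(495/33) = 20 · 1 = 20
  d = 45: φ(45) · 𝟙(495/45) = 24 · 1 = 24
  d = 55: φ(55) · 𝟙(495/55) = 40 · 1 = 40
  d = 99: φ(99) · 𝟙(495/99) = 60 · 1 = 60
  d = 165: φ(165) · 𝟙(495/165) = 80 · 1 = 80
  d = 495: φ(495) · 𝟙(495/495) = 240 · 1 = 240
Summing: (φ * 𝟙)(495) = 1 + 2 + 4 + 6 + 10 + 8 + 20 + 24 + 40 + 60 + 80 + 240 = 495.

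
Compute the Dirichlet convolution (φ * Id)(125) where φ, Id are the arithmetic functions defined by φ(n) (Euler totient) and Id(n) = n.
(φ * Id)(125) = 425

Divisors of 125: [1, 5, 25, 125]. For each d | 125:
  d = 1: φ(1) · Id(125/1) = 1 · 125 = 125
  d = 5: φ(5) · Id(125/5) = 4 · 25 = 100
  d = 25: φ(25) · Id(125/25) = 20 · 5 = 100
  d = 125: φ(125) · Id(125/125) = 100 · 1 = 100
Summing: (φ * Id)(125) = 125 + 100 + 100 + 100 = 425.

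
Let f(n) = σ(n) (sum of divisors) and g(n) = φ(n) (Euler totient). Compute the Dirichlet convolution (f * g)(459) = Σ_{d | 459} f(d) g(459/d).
(σ * φ)(459) = 3672

Divisors of 459: [1, 3, 9, 17, 27, 51, 153, 459]. For each d | 459:
  d = 1: σ(1) · φ(459/1) = 1 · 288 = 288
  d = 3: σ(3) · φ(459/3) = 4 · 96 = 384
  d = 9: σ(9) · φ(459/9) = 13 · 32 = 416
  d = 17: σ(17) · φ(459/17) = 18 · 18 = 324
  d = 27: σ(27) · φ(459/27) = 40 · 16 = 640
  d = 51: σ(51) · φ(459/51) = 72 · 6 = 432
  d = 153: σ(153) · φ(459/153) = 234 · 2 = 468
  d = 459: σ(459) · φ(459/459) = 720 · 1 = 720
Summing: (σ * φ)(459) = 288 + 384 + 416 + 324 + 640 + 432 + 468 + 720 = 3672.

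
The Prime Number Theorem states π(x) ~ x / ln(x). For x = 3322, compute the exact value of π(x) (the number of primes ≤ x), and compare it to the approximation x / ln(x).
π(3322) = 467;  x/ln(x) ≈ 409.70;  relative error ≈ 12.27%.

Directly count primes up to 3322: π(3322) = 467. The PNT approximation gives 3322/ln(3322) ≈ 3322/8.10832 ≈ 409.70. Relative error (π(x) − x/ln(x)) / π(x) ≈ 12.27%; the approximation is known to undercount slightly (Li(x) is a better estimate).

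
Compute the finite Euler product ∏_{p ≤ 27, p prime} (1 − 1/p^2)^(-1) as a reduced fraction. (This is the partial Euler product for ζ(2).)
∏ = 718188003533/440301256704

The primes p ≤ 27 are [2, 3, 5, 7, 11, 13, 17, 19, 23]. For each prime, (1 − 1/p^2)^(-1) = p^2 / (p^2 − 1). The product is (1 − 1/2^2)^(-1), (1 − 1/3^2)^(-1), (1 − 1/5^2)^(-1), (1 − 1/7^2)^(-1), (1 − 1/11^2)^(-1), (1 − 1/13^2)^(-1), (1 − 1/17^2)^(-1), (1 − 1/19^2)^(-1), (1 − 1/23^2)^(-1) = ∏ p^2 / (p^2 − 1) = 718188003533/440301256704.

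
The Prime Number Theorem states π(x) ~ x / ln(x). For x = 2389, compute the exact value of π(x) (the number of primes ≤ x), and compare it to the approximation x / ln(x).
π(2389) = 355;  x/ln(x) ≈ 307.12;  relative error ≈ 13.49%.

Directly count primes up to 2389: π(2389) = 355. The PNT approximation gives 2389/ln(2389) ≈ 2389/7.77863 ≈ 307.12. Relative error (π(x) − x/ln(x)) / π(x) ≈ 13.49%; the approximation is known to undercount slightly (Li(x) is a better estimate).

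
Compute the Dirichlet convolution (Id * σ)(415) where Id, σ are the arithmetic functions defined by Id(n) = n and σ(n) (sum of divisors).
(Id * σ)(415) = 1837

Divisors of 415: [1, 5, 83, 415]. For each d | 415:
  d = 1: Id(1) · σ(415/1) = 1 · 504 = 504
  d = 5: Id(5) · σ(415/5) = 5 · 84 = 420
  d = 83: Id(83) · σ(415/83) = 83 · 6 = 498
  d = 415: Id(415) · σ(415/415) = 415 · 1 = 415
Summing: (Id * σ)(415) = 504 + 420 + 498 + 415 = 1837.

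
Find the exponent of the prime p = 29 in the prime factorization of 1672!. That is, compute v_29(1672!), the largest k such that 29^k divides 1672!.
v_29(1672!) = 58

Legendre's formula: v_p(n!) = Σ_{k ≥ 1} ⌊n / p^k⌋. For p = 29, n = 1672, the terms are:
  ⌊1672/29^1⌋ = ⌊1672/29⌋ = 57
  ⌊1672/29^2⌋ = ⌊1672/841⌋ = 1
(the next term ⌊1672/29^3⌋ = 0, terminating the sum). Summing: v_29(1672!) = 57 + 1 = 58.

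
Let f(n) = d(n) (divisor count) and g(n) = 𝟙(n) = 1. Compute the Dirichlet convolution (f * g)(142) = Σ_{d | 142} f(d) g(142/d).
(d * 𝟙)(142) = 9

Divisors of 142: [1, 2, 71, 142]. For each d | 142:
  d = 1: d(1) · 𝟙(142/1) = 1 · 1 = 1
  d = 2: d(2) · 𝟙(142/2) = 2 · 1 = 2
  d = 71: d(71) · 𝟙(142/71) = 2 · 1 = 2
  d = 142: d(142) · 𝟙(142/142) = 4 · 1 = 4
Summing: (d * 𝟙)(142) = 1 + 2 + 2 + 4 = 9.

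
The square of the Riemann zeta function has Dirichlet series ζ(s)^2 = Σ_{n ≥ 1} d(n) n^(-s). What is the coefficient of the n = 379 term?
d(379) = 2

ζ(s)^2 = (Σ 1/m^s)(Σ 1/k^s). The coefficient of 1/n^s in the product is the number of ordered pairs (m, k) with mk = n, which equals d(n). For n = 379, divisors are [1, 379], so d(379) = 2.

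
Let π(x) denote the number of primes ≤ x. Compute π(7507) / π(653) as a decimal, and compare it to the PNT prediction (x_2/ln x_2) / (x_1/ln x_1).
π(7507)/π(653) = 951/119 ≈ 7.9916;  PNT prediction ≈ 8.3501.

π(653) = 119 and π(7507) = 951, so π(7507)/π(653) ≈ 7.9916. The PNT-predicted ratio is (7507/ln(7507)) / (653/ln(653)) ≈ 8.3501. The two agree to within a few percent, as expected.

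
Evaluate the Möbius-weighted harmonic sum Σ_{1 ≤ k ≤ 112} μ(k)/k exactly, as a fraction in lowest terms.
Σ μ(k)/k = -678316192822146162262092815134314936522301/39962142402550705168325165981723972810713890

Values of μ(k) for 1 ≤ k ≤ 112: μ(1) = 1, μ(2) = -1, μ(3) = -1, μ(5) = -1, μ(6) = 1, μ(7) = -1, μ(10) = 1, μ(11) = -1, μ(13) = -1, μ(14) = 1, μ(15) = 1, μ(17) = -1, μ(19) = -1, μ(21) = 1, μ(22) = 1, μ(23) = -1, μ(26) = 1, μ(29) = -1, μ(30) = -1, μ(31) = -1, μ(33) = 1, μ(34) = 1, μ(35) = 1, μ(37) = -1, μ(38) = 1, μ(39) = 1, μ(41) = -1, μ(42) = -1, μ(43) = -1, μ(46) = 1, μ(47) = -1, μ(51) = 1, μ(53) = -1, μ(55) = 1, μ(57) = 1, μ(58) = 1, μ(59) = -1, μ(61) = -1, μ(62) = 1, μ(65) = 1, μ(66) = -1, μ(67) = -1, μ(69) = 1, μ(70) = -1, μ(71) = -1, μ(73) = -1, μ(74) = 1, μ(77) = 1, μ(78) = -1, μ(79) = -1, μ(82) = 1, μ(83) = -1, μ(85) = 1, μ(86) = 1, μ(87) = 1, μ(89) = -1, μ(91) = 1, μ(93) = 1, μ(94) = 1, μ(95) = 1, μ(97) = -1, μ(101) = -1, μ(102) = -1, μ(103) = -1, μ(105) = -1, μ(106) = 1, μ(107) = -1, μ(109) = -1, μ(110) = -1, μ(111) = 1, with μ = 0 on non-squarefree integers. Summing μ(k)/k for k where μ(k) ≠ 0 gives -678316192822146162262092815134314936522301/39962142402550705168325165981723972810713890 ≈ -0.0170. (PNT ⟺ this sum → 0 as n → ∞.)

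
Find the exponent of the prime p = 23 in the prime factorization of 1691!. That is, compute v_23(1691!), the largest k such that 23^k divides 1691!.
v_23(1691!) = 76

Legendre's formula: v_p(n!) = Σ_{k ≥ 1} ⌊n / p^k⌋. For p = 23, n = 1691, the terms are:
  ⌊1691/23^1⌋ = ⌊1691/23⌋ = 73
  ⌊1691/23^2⌋ = ⌊1691/529⌋ = 3
(the next term ⌊1691/23^3⌋ = 0, terminating the sum). Summing: v_23(1691!) = 73 + 3 = 76.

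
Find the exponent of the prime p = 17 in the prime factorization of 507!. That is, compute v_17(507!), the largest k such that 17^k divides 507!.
v_17(507!) = 30

Legendre's formula: v_p(n!) = Σ_{k ≥ 1} ⌊n / p^k⌋. For p = 17, n = 507, the terms are:
  ⌊507/17^1⌋ = ⌊507/17⌋ = 29
  ⌊507/17^2⌋ = ⌊507/289⌋ = 1
(the next term ⌊507/17^3⌋ = 0, terminating the sum). Summing: v_17(507!) = 29 + 1 = 30.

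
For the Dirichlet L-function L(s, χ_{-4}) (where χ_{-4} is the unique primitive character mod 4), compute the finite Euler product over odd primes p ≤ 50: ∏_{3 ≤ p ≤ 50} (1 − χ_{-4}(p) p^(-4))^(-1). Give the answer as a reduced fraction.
∏ = 424022009220093808147330044599350686845258380222853/428762185161728930691534489551822091105495385374720

The odd primes p ≤ 50 are [3, 5, 7, 11, 13, 17, 19, 23, 29, 31, 37, 41, 43, 47]. For each, χ(p) = 1 if p ≡ 1 mod 4, χ(p) = −1 if p ≡ 3 mod 4. Taking (1 − χ(p)/p^4)^(-1) = p^4/(p^4 − χ(p)): (1 − (-1)/3^4)^(-1) · (1 − (1)/5^4)^(-1) · (1 − (-1)/7^4)^(-1) · (1 − (-1)/11^4)^(-1) · (1 − (1)/13^4)^(-1) · (1 − (1)/17^4)^(-1) · (1 − (-1)/19^4)^(-1) · (1 − (-1)/23^4)^(-1) · (1 − (1)/29^4)^(-1) · (1 − (-1)/31^4)^(-1) · (1 − (1)/37^4)^(-1) · (1 − (1)/41^4)^(-1) · (1 − (-1)/43^4)^(-1) · (1 − (-1)/47^4)^(-1) = 424022009220093808147330044599350686845258380222853/428762185161728930691534489551822091105495385374720.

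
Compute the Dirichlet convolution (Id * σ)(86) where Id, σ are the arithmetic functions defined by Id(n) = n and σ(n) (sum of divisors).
(Id * σ)(86) = 435

Divisors of 86: [1, 2, 43, 86]. For each d | 86:
  d = 1: Id(1) · σ(86/1) = 1 · 132 = 132
  d = 2: Id(2) · σ(86/2) = 2 · 44 = 88
  d = 43: Id(43) · σ(86/43) = 43 · 3 = 129
  d = 86: Id(86) · σ(86/86) = 86 · 1 = 86
Summing: (Id * σ)(86) = 132 + 88 + 129 + 86 = 435.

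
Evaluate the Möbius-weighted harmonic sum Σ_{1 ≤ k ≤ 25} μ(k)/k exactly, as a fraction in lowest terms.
Σ μ(k)/k = -249979/223092870

Values of μ(k) for 1 ≤ k ≤ 25: μ(1) = 1, μ(2) = -1, μ(3) = -1, μ(5) = -1, μ(6) = 1, μ(7) = -1, μ(10) = 1, μ(11) = -1, μ(13) = -1, μ(14) = 1, μ(15) = 1, μ(17) = -1, μ(19) = -1, μ(21) = 1, μ(22) = 1, μ(23) = -1, with μ = 0 on non-squarefree integers. Summing μ(k)/k for k where μ(k) ≠ 0 gives -249979/223092870 ≈ -0.0011. (PNT ⟺ this sum → 0 as n → ∞.)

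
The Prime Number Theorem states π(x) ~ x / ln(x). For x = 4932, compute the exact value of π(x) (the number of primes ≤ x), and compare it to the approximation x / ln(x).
π(4932) = 658;  x/ln(x) ≈ 580.00;  relative error ≈ 11.85%.

Directly count primes up to 4932: π(4932) = 658. The PNT approximation gives 4932/ln(4932) ≈ 4932/8.50350 ≈ 580.00. Relative error (π(x) − x/ln(x)) / π(x) ≈ 11.85%; the approximation is known to undercount slightly (Li(x) is a better estimate).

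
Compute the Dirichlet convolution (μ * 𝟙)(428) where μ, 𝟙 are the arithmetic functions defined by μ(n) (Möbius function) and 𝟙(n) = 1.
(μ * 𝟙)(428) = 0

Divisors of 428: [1, 2, 4, 107, 214, 428]. For each d | 428:
  d = 1: μ(1) · 𝟙(428/1) = 1 · 1 = 1
  d = 2: μ(2) · 𝟙(428/2) = -1 · 1 = -1
  d = 4: μ(4) · 𝟙(428/4) = 0 · 1 = 0
  d = 107: μ(107) · 𝟙(428/107) = -1 · 1 = -1
  d = 214: μ(214) · 𝟙(428/214) = 1 · 1 = 1
  d = 428: μ(428) · 𝟙(428/428) = 0 · 1 = 0
Summing: (μ * 𝟙)(428) = 1 + -1 + 0 + -1 + 1 + 0 = 0.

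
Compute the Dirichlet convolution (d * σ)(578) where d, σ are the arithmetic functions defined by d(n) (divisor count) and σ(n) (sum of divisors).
(d * σ)(578) = 1730

Divisors of 578: [1, 2, 17, 34, 289, 578]. For each d | 578:
  d = 1: d(1) · σ(578/1) = 1 · 921 = 921
  d = 2: d(2) · σ(578/2) = 2 · 307 = 614
  d = 17: d(17) · σ(578/17) = 2 · 54 = 108
  d = 34: d(34) · σ(578/34) = 4 · 18 = 72
  d = 289: d(289) · σ(578/289) = 3 · 3 = 9
  d = 578: d(578) · σ(578/578) = 6 · 1 = 6
Summing: (d * σ)(578) = 921 + 614 + 108 + 72 + 9 + 6 = 1730.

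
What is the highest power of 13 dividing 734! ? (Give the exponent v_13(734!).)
v_13(734!) = 60

Legendre's formula: v_p(n!) = Σ_{k ≥ 1} ⌊n / p^k⌋. For p = 13, n = 734, the terms are:
  ⌊734/13^1⌋ = ⌊734/13⌋ = 56
  ⌊734/13^2⌋ = ⌊734/169⌋ = 4
(the next term ⌊734/13^3⌋ = 0, terminating the sum). Summing: v_13(734!) = 56 + 4 = 60.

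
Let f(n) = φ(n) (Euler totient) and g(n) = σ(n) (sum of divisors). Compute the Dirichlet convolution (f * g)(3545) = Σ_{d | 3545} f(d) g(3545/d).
(φ * σ)(3545) = 14180

Divisors of 3545: [1, 5, 709, 3545]. For each d | 3545:
  d = 1: φ(1) · σ(3545/1) = 1 · 4260 = 4260
  d = 5: φ(5) · σ(3545/5) = 4 · 710 = 2840
  d = 709: φ(709) · σ(3545/709) = 708 · 6 = 4248
  d = 3545: φ(3545) · σ(3545/3545) = 2832 · 1 = 2832
Summing: (φ * σ)(3545) = 4260 + 2840 + 4248 + 2832 = 14180.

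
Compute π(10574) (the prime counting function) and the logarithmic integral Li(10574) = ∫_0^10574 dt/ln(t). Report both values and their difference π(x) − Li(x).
π(10574) = 1290;  Li(10574) ≈ 1308.27;  π(x) − Li(x) ≈ -18.27.

Direct count of primes ≤ 10574 gives π(10574) = 1290. Numerical evaluation of the logarithmic integral gives Li(10574) ≈ 1308.27. The difference π(x) − Li(x) ≈ -18.27 is typically negative for small/moderate x (Li(x) overestimates), though Littlewood's theorem shows this sign changes infinitely often.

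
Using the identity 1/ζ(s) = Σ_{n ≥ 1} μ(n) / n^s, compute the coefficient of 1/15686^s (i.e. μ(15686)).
μ(15686) = 1

Factor n = 15686 = 2 · 11 · 23 · 31. μ(n) = 0 if any exponent ≥ 2 (not squarefree); otherwise μ(n) = (−1)^{ω(n)} where ω(n) is the number of distinct prime factors. Applying: μ(15686) = 1.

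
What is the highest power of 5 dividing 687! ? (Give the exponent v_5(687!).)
v_5(687!) = 170

Legendre's formula: v_p(n!) = Σ_{k ≥ 1} ⌊n / p^k⌋. For p = 5, n = 687, the terms are:
  ⌊687/5^1⌋ = ⌊687/5⌋ = 137
  ⌊687/5^2⌋ = ⌊687/25⌋ = 27
  ⌊687/5^3⌋ = ⌊687/125⌋ = 5
  ⌊687/5^4⌋ = ⌊687/625⌋ = 1
(the next term ⌊687/5^5⌋ = 0, terminating the sum). Summing: v_5(687!) = 137 + 27 + 5 + 1 = 170.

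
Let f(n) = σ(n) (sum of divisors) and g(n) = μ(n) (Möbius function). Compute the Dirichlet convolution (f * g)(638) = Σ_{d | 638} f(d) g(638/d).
(σ * μ)(638) = 638

Divisors of 638: [1, 2, 11, 22, 29, 58, 319, 638]. For each d | 638:
  d = 1: σ(1) · μ(638/1) = 1 · -1 = -1
  d = 2: σ(2) · μ(638/2) = 3 · 1 = 3
  d = 11: σ(11) · μ(638/11) = 12 · 1 = 12
  d = 22: σ(22) · μ(638/22) = 36 · -1 = -36
  d = 29: σ(29) · μ(638/29) = 30 · 1 = 30
  d = 58: σ(58) · μ(638/58) = 90 · -1 = -90
  d = 319: σ(319) · μ(638/319) = 360 · -1 = -360
  d = 638: σ(638) · μ(638/638) = 1080 · 1 = 1080
Summing: (σ * μ)(638) = -1 + 3 + 12 + -36 + 30 + -90 + -360 + 1080 = 638.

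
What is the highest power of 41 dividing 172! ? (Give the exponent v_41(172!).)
v_41(172!) = 4

Legendre's formula: v_p(n!) = Σ_{k ≥ 1} ⌊n / p^k⌋. For p = 41, n = 172, the terms are:
  ⌊172/41^1⌋ = ⌊172/41⌋ = 4
(the next term ⌊172/41^2⌋ = 0, terminating the sum). Summing: v_41(172!) = 4 = 4.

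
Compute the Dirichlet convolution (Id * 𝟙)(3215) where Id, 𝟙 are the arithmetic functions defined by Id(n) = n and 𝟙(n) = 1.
(Id * 𝟙)(3215) = 3864

Divisors of 3215: [1, 5, 643, 3215]. For each d | 3215:
  d = 1: Id(1) · 𝟙(3215/1) = 1 · 1 = 1
  d = 5: Id(5) · 𝟙(3215/5) = 5 · 1 = 5
  d = 643: Id(643) · 𝟙(3215/643) = 643 · 1 = 643
  d = 3215: Id(3215) · 𝟙(3215/3215) = 3215 · 1 = 3215
Summing: (Id * 𝟙)(3215) = 1 + 5 + 643 + 3215 = 3864.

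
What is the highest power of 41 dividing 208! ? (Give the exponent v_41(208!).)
v_41(208!) = 5

Legendre's formula: v_p(n!) = Σ_{k ≥ 1} ⌊n / p^k⌋. For p = 41, n = 208, the terms are:
  ⌊208/41^1⌋ = ⌊208/41⌋ = 5
(the next term ⌊208/41^2⌋ = 0, terminating the sum). Summing: v_41(208!) = 5 = 5.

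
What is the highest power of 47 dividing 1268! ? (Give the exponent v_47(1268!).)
v_47(1268!) = 26

Legendre's formula: v_p(n!) = Σ_{k ≥ 1} ⌊n / p^k⌋. For p = 47, n = 1268, the terms are:
  ⌊1268/47^1⌋ = ⌊1268/47⌋ = 26
(the next term ⌊1268/47^2⌋ = 0, terminating the sum). Summing: v_47(1268!) = 26 = 26.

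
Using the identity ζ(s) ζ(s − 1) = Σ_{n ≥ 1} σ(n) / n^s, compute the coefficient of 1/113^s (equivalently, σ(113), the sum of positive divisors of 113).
σ(113) = 114

In the product (Σ m^0/m^s)(Σ k / k^s) = Σ (Σ_{d | n} d) / n^s, the coefficient of 1/n^s is σ(n) = Σ_{d | n} d. For n = 113, divisors are [1, 113]; summing: σ(113) = 114.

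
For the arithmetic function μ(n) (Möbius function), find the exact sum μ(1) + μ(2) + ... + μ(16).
Σ_{n ≤ 16} μ(n) = -1

Compute μ(n) for each 1 ≤ n ≤ 16: μ(1) = 1, μ(2) = -1, μ(3) = -1, μ(4) = 0, μ(5) = -1, μ(6) = 1, μ(7) = -1, μ(8) = 0, μ(9) = 0, μ(10) = 1, μ(11) = -1, μ(12) = 0, μ(13) = -1, μ(14) = 1, μ(15) = 1, μ(16) = 0. Summing all 16 values: -1. (Mertens function M(x) = Σ_{n ≤ x} μ(n); on average M(x) should be small (PNT ⟺ M(x) = o(x)).)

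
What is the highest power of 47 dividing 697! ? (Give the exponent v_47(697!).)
v_47(697!) = 14

Legendre's formula: v_p(n!) = Σ_{k ≥ 1} ⌊n / p^k⌋. For p = 47, n = 697, the terms are:
  ⌊697/47^1⌋ = ⌊697/47⌋ = 14
(the next term ⌊697/47^2⌋ = 0, terminating the sum). Summing: v_47(697!) = 14 = 14.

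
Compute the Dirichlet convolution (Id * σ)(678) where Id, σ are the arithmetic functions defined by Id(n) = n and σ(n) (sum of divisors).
(Id * σ)(678) = 7945

Divisors of 678: [1, 2, 3, 6, 113, 226, 339, 678]. For each d | 678:
  d = 1: Id(1) · σ(678/1) = 1 · 1368 = 1368
  d = 2: Id(2) · σ(678/2) = 2 · 456 = 912
  d = 3: Id(3) · σ(678/3) = 3 · 342 = 1026
  d = 6: Id(6) · σ(678/6) = 6 · 114 = 684
  d = 113: Id(113) · σ(678/113) = 113 · 12 = 1356
  d = 226: Id(226) · σ(678/226) = 226 · 4 = 904
  d = 339: Id(339) · σ(678/339) = 339 · 3 = 1017
  d = 678: Id(678) · σ(678/678) = 678 · 1 = 678
Summing: (Id * σ)(678) = 1368 + 912 + 1026 + 684 + 1356 + 904 + 1017 + 678 = 7945.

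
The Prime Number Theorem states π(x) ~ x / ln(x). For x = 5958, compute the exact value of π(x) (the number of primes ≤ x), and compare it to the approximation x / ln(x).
π(5958) = 781;  x/ln(x) ≈ 685.42;  relative error ≈ 12.24%.

Directly count primes up to 5958: π(5958) = 781. The PNT approximation gives 5958/ln(5958) ≈ 5958/8.69249 ≈ 685.42. Relative error (π(x) − x/ln(x)) / π(x) ≈ 12.24%; the approximation is known to undercount slightly (Li(x) is a better estimate).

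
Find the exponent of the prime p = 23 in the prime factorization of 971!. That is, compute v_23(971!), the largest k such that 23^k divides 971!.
v_23(971!) = 43

Legendre's formula: v_p(n!) = Σ_{k ≥ 1} ⌊n / p^k⌋. For p = 23, n = 971, the terms are:
  ⌊971/23^1⌋ = ⌊971/23⌋ = 42
  ⌊971/23^2⌋ = ⌊971/529⌋ = 1
(the next term ⌊971/23^3⌋ = 0, terminating the sum). Summing: v_23(971!) = 42 + 1 = 43.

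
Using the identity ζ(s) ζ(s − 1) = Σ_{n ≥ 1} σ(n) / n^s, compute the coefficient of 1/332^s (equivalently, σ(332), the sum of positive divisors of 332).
σ(332) = 588

In the product (Σ m^0/m^s)(Σ k / k^s) = Σ (Σ_{d | n} d) / n^s, the coefficient of 1/n^s is σ(n) = Σ_{d | n} d. For n = 332, divisors are [1, 2, 4, 83, 166, 332]; summing: σ(332) = 588.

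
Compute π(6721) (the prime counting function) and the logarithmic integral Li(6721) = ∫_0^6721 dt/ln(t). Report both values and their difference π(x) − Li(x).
π(6721) = 867;  Li(6721) ≈ 882.75;  π(x) − Li(x) ≈ -15.75.

Direct count of primes ≤ 6721 gives π(6721) = 867. Numerical evaluation of the logarithmic integral gives Li(6721) ≈ 882.75. The difference π(x) − Li(x) ≈ -15.75 is typically negative for small/moderate x (Li(x) overestimates), though Littlewood's theorem shows this sign changes infinitely often.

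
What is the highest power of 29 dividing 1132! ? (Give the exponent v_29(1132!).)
v_29(1132!) = 40

Legendre's formula: v_p(n!) = Σ_{k ≥ 1} ⌊n / p^k⌋. For p = 29, n = 1132, the terms are:
  ⌊1132/29^1⌋ = ⌊1132/29⌋ = 39
  ⌊1132/29^2⌋ = ⌊1132/841⌋ = 1
(the next term ⌊1132/29^3⌋ = 0, terminating the sum). Summing: v_29(1132!) = 39 + 1 = 40.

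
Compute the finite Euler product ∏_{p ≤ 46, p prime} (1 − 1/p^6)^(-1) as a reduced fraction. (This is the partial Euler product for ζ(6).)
∏ = 58415599349237689613444204788995855063746535337692192433390985/57419764821752678419559868369284941010851064169028064391462912

The primes p ≤ 46 are [2, 3, 5, 7, 11, 13, 17, 19, 23, 29, 31, 37, 41, 43]. For each prime, (1 − 1/p^6)^(-1) = p^6 / (p^6 − 1). The product is (1 − 1/2^6)^(-1), (1 − 1/3^6)^(-1), (1 − 1/5^6)^(-1), (1 − 1/7^6)^(-1), (1 − 1/11^6)^(-1), (1 − 1/13^6)^(-1), (1 − 1/17^6)^(-1), (1 − 1/19^6)^(-1), (1 − 1/23^6)^(-1), (1 − 1/29^6)^(-1), (1 − 1/31^6)^(-1), (1 − 1/37^6)^(-1), (1 − 1/41^6)^(-1), (1 − 1/43^6)^(-1) = ∏ p^6 / (p^6 − 1) = 58415599349237689613444204788995855063746535337692192433390985/57419764821752678419559868369284941010851064169028064391462912.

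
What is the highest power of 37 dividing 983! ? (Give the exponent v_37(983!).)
v_37(983!) = 26

Legendre's formula: v_p(n!) = Σ_{k ≥ 1} ⌊n / p^k⌋. For p = 37, n = 983, the terms are:
  ⌊983/37^1⌋ = ⌊983/37⌋ = 26
(the next term ⌊983/37^2⌋ = 0, terminating the sum). Summing: v_37(983!) = 26 = 26.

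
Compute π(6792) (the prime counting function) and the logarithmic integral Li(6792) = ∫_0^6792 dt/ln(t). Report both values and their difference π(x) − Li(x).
π(6792) = 874;  Li(6792) ≈ 890.80;  π(x) − Li(x) ≈ -16.80.

Direct count of primes ≤ 6792 gives π(6792) = 874. Numerical evaluation of the logarithmic integral gives Li(6792) ≈ 890.80. The difference π(x) − Li(x) ≈ -16.80 is typically negative for small/moderate x (Li(x) overestimates), though Littlewood's theorem shows this sign changes infinitely often.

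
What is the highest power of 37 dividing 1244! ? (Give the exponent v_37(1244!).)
v_37(1244!) = 33

Legendre's formula: v_p(n!) = Σ_{k ≥ 1} ⌊n / p^k⌋. For p = 37, n = 1244, the terms are:
  ⌊1244/37^1⌋ = ⌊1244/37⌋ = 33
(the next term ⌊1244/37^2⌋ = 0, terminating the sum). Summing: v_37(1244!) = 33 = 33.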